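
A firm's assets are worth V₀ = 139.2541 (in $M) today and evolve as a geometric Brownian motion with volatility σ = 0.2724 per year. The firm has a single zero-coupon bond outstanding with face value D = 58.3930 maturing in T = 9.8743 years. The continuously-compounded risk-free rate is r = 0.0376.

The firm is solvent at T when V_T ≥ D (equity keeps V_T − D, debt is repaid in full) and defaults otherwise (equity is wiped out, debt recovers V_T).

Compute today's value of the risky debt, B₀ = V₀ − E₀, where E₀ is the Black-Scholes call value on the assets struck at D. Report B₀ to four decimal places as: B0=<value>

d₁ = [ln(V₀/D) + (r + σ²/2)T] / (σ√T)
   = [ln(139.2541/58.3930) + (0.0376 + 0.5·0.2724²)·9.8743] / (0.2724·√9.8743)
   = [0.869104 + 0.737619] / 0.855973 = 1.877071
d₂ = d₁ − σ√T = 1.877071 − 0.855973 = 1.021098
N(d₁) = 0.969746,  N(d₂) = 0.846396,  e^(−rT) = 0.689855
E₀ = V₀·N(d₁) − D·e^(−rT)·N(d₂)
   = 139.2541·0.969746 − 58.3930·0.689855·0.846396 = 100.945961
B₀ = V₀ − E₀ = 139.2541 − 100.945961 = 38.308139

B0=38.3081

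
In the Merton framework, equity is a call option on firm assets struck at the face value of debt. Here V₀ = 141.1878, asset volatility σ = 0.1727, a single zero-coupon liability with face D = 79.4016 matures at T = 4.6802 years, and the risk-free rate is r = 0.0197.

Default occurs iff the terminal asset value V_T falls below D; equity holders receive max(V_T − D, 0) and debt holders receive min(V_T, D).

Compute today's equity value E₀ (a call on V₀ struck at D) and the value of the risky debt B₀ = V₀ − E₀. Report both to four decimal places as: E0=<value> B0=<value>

E0=69.3290 B0=71.8588

d₁ = [ln(V₀/D) + (r + σ²/2)T] / (σ√T)
   = [ln(141.1878/79.4016) + (0.0197 + 0.5·0.1727²)·4.6802] / (0.1727·√4.6802)
   = [0.575572 + 0.161994] / 0.373615 = 1.974134
d₂ = d₁ − σ√T = 1.974134 − 0.373615 = 1.600519
N(d₁) = 0.975817,  N(d₂) = 0.945258,  e^(−rT) = 0.911923
E₀ = V₀·N(d₁) − D·e^(−rT)·N(d₂)
   = 141.1878·0.975817 − 79.4016·0.911923·0.945258 = 69.329039
B₀ = V₀ − E₀ = 141.1878 − 69.329039 = 71.858761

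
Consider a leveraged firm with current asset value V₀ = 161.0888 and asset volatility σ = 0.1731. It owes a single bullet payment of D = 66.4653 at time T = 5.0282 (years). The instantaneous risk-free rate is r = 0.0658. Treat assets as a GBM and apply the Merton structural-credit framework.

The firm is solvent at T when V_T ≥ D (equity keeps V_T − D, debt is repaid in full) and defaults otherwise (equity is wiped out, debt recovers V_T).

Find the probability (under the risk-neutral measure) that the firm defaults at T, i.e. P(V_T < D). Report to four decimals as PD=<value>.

d₁ = [ln(V₀/D) + (r + σ²/2)T] / (σ√T)
   = [ln(161.0888/66.4653) + (0.0658 + 0.5·0.1731²)·5.0282] / (0.1731·√5.0282)
   = [0.885276 + 0.406187] / 0.388153 = 3.327197
d₂ = d₁ − σ√T = 3.327197 − 0.388153 = 2.939044
risk-neutral PD = N(−d₂) = N(-2.939044) = 0.001646

PD=0.0016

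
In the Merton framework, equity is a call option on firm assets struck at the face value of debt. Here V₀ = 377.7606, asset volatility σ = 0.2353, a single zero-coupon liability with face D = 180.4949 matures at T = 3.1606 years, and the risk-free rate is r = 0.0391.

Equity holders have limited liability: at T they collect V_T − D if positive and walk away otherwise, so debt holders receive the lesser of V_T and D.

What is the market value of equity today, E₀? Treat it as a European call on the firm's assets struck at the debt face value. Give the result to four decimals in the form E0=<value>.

d₁ = [ln(V₀/D) + (r + σ²/2)T] / (σ√T)
   = [ln(377.7606/180.4949) + (0.0391 + 0.5·0.2353²)·3.1606] / (0.2353·√3.1606)
   = [0.738558 + 0.211074] / 0.418318 = 2.270121
d₂ = d₁ − σ√T = 2.270121 − 0.418318 = 1.851802
N(d₁) = 0.988400,  N(d₂) = 0.967973,  e^(−rT) = 0.883751
E₀ = V₀·N(d₁) − D·e^(−rT)·N(d₂)
   = 377.7606·0.988400 − 180.4949·0.883751·0.967973 = 218.974630

E0=218.9746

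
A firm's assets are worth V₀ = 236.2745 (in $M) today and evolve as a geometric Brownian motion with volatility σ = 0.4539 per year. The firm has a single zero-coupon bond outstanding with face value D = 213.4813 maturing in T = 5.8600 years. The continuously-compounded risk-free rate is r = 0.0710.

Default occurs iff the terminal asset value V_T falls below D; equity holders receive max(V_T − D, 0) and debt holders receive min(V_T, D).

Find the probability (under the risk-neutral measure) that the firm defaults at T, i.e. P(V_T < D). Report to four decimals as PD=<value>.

PD=0.5312

d₁ = [ln(V₀/D) + (r + σ²/2)T] / (σ√T)
   = [ln(236.2745/213.4813) + (0.0710 + 0.5·0.4539²)·5.8600] / (0.4539·√5.8600)
   = [0.101445 + 1.019714] / 1.098776 = 1.020371
d₂ = d₁ − σ√T = 1.020371 − 1.098776 = -0.078404
risk-neutral PD = N(−d₂) = N(0.078404) = 0.531247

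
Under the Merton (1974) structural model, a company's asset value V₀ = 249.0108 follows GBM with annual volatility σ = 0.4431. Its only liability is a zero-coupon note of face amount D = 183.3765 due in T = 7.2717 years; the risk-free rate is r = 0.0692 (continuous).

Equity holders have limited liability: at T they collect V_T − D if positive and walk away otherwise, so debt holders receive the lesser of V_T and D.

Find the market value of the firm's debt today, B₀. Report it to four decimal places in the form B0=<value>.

d₁ = [ln(V₀/D) + (r + σ²/2)T] / (σ√T)
   = [ln(249.0108/183.3765) + (0.0692 + 0.5·0.4431²)·7.2717] / (0.4431·√7.2717)
   = [0.305955 + 1.217056] / 1.194867 = 1.274627
d₂ = d₁ − σ√T = 1.274627 − 1.194867 = 0.079760
N(d₁) = 0.898779,  N(d₂) = 0.531786,  e^(−rT) = 0.604592
E₀ = V₀·N(d₁) − D·e^(−rT)·N(d₂)
   = 249.0108·0.898779 − 183.3765·0.604592·0.531786 = 164.847773
B₀ = V₀ − E₀ = 249.0108 − 164.847773 = 84.163027

B0=84.1630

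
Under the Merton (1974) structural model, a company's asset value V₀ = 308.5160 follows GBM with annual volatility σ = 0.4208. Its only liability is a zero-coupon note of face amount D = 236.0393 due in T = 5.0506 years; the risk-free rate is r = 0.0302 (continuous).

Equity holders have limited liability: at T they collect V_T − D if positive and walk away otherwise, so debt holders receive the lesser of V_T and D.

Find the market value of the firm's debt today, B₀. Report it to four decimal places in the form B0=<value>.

d₁ = [ln(V₀/D) + (r + σ²/2)T] / (σ√T)
   = [ln(308.5160/236.0393) + (0.0302 + 0.5·0.4208²)·5.0506] / (0.4208·√5.0506)
   = [0.267775 + 0.599690] / 0.945687 = 0.917286
d₂ = d₁ − σ√T = 0.917286 − 0.945687 = -0.028401
N(d₁) = 0.820504,  N(d₂) = 0.488671,  e^(−rT) = 0.858535
E₀ = V₀·N(d₁) − D·e^(−rT)·N(d₂)
   = 308.5160·0.820504 − 236.0393·0.858535·0.488671 = 154.110249
B₀ = V₀ − E₀ = 308.5160 − 154.110249 = 154.405751

B0=154.4058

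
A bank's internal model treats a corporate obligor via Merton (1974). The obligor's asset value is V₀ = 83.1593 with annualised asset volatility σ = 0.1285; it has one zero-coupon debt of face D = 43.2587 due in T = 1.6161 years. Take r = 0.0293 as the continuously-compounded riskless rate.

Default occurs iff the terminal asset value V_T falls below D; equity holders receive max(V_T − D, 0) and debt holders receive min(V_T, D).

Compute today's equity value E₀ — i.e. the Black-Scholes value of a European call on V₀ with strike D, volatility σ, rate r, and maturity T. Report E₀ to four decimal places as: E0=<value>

E0=41.9013

d₁ = [ln(V₀/D) + (r + σ²/2)T] / (σ√T)
   = [ln(83.1593/43.2587) + (0.0293 + 0.5·0.1285²)·1.6161] / (0.1285·√1.6161)
   = [0.653560 + 0.060694] / 0.163357 = 4.372356
d₂ = d₁ − σ√T = 4.372356 − 0.163357 = 4.208999
N(d₁) = 0.999994,  N(d₂) = 0.999987,  e^(−rT) = 0.953752
E₀ = V₀·N(d₁) − D·e^(−rT)·N(d₂)
   = 83.1593·0.999994 − 43.2587·0.953752·0.999987 = 41.901252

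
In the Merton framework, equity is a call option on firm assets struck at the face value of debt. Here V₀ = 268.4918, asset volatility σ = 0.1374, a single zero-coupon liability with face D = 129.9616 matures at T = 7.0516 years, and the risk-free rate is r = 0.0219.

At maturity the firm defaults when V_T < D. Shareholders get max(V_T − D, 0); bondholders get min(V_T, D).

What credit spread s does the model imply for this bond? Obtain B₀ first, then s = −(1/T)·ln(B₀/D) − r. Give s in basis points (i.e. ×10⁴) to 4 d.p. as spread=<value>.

d₁ = [ln(V₀/D) + (r + σ²/2)T] / (σ√T)
   = [ln(268.4918/129.9616) + (0.0219 + 0.5·0.1374²)·7.0516] / (0.1374·√7.0516)
   = [0.725581 + 0.220993] / 0.364864 = 2.594323
d₂ = d₁ − σ√T = 2.594323 − 0.364864 = 2.229459
N(d₁) = 0.995261,  N(d₂) = 0.987108,  e^(−rT) = 0.856903
E₀ = V₀·N(d₁) − D·e^(−rT)·N(d₂)
   = 268.4918·0.995261 − 129.9616·0.856903·0.987108 = 157.290586
B₀ = V₀ − E₀ = 268.4918 − 157.290586 = 111.201214
spread = −(1/T)·ln(B₀/D) − r = −(1/7.0516)·ln(111.201214/129.9616) − 0.0219 = 0.00020813
in basis points: 0.00020813 × 10⁴ = 2.0813 bp

spread=2.0813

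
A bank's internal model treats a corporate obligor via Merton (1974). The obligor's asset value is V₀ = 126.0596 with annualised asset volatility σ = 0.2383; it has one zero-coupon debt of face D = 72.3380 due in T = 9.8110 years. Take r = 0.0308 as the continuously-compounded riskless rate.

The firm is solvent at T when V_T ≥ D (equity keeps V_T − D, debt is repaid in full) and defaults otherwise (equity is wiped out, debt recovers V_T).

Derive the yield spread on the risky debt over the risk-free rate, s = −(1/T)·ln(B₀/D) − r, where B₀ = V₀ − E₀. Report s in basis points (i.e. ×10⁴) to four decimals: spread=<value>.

d₁ = [ln(V₀/D) + (r + σ²/2)T] / (σ√T)
   = [ln(126.0596/72.3380) + (0.0308 + 0.5·0.2383²)·9.8110] / (0.2383·√9.8110)
   = [0.555405 + 0.580747] / 0.746416 = 1.522144
d₂ = d₁ − σ√T = 1.522144 − 0.746416 = 0.775729
N(d₁) = 0.936014,  N(d₂) = 0.781045,  e^(−rT) = 0.739206
E₀ = V₀·N(d₁) − D·e^(−rT)·N(d₂)
   = 126.0596·0.936014 − 72.3380·0.739206·0.781045 = 76.228904
B₀ = V₀ − E₀ = 126.0596 − 76.228904 = 49.830696
spread = −(1/T)·ln(B₀/D) − r = −(1/9.8110)·ln(49.830696/72.3380) − 0.0308 = 0.00718985
in basis points: 0.00718985 × 10⁴ = 71.8985 bp

spread=71.8985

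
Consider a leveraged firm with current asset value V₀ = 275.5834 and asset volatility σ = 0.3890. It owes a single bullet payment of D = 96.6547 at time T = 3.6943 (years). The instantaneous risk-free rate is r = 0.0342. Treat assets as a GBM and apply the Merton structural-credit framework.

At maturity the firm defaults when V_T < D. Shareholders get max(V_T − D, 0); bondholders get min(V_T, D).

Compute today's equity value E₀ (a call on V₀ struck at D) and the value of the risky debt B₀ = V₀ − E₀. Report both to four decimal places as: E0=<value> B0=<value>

d₁ = [ln(V₀/D) + (r + σ²/2)T] / (σ√T)
   = [ln(275.5834/96.6547) + (0.0342 + 0.5·0.3890²)·3.6943] / (0.3890·√3.6943)
   = [1.047745 + 0.405858] / 0.747680 = 1.944152
d₂ = d₁ − σ√T = 1.944152 − 0.747680 = 1.196472
N(d₁) = 0.974061,  N(d₂) = 0.884244,  e^(−rT) = 0.881311
E₀ = V₀·N(d₁) − D·e^(−rT)·N(d₂)
   = 275.5834·0.974061 − 96.6547·0.881311·0.884244 = 193.112781
B₀ = V₀ − E₀ = 275.5834 − 193.112781 = 82.470619

E0=193.1128 B0=82.4706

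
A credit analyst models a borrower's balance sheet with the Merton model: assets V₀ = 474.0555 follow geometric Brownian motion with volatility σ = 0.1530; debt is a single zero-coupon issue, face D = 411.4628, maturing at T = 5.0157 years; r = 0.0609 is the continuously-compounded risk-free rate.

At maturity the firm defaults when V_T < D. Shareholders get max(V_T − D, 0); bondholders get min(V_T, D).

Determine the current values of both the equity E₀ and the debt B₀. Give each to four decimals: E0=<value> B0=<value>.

E0=176.6910 B0=297.3645

d₁ = [ln(V₀/D) + (r + σ²/2)T] / (σ√T)
   = [ln(474.0555/411.4628) + (0.0609 + 0.5·0.1530²)·5.0157] / (0.1530·√5.0157)
   = [0.141606 + 0.364162] / 0.342655 = 1.476027
d₂ = d₁ − σ√T = 1.476027 − 0.342655 = 1.133372
N(d₁) = 0.930032,  N(d₂) = 0.871471,  e^(−rT) = 0.736787
E₀ = V₀·N(d₁) − D·e^(−rT)·N(d₂)
   = 474.0555·0.930032 − 411.4628·0.736787·0.871471 = 176.691034
B₀ = V₀ − E₀ = 474.0555 − 176.691034 = 297.364466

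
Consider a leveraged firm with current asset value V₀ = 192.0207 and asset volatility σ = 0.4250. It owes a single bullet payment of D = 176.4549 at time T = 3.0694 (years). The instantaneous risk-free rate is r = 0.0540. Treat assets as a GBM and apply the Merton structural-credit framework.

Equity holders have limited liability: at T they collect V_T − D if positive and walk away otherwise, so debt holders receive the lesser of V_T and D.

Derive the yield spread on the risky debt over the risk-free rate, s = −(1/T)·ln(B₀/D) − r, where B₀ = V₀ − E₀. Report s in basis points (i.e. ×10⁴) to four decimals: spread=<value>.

d₁ = [ln(V₀/D) + (r + σ²/2)T] / (σ√T)
   = [ln(192.0207/176.4549) + (0.0540 + 0.5·0.4250²)·3.0694] / (0.4250·√3.0694)
   = [0.084538 + 0.442953] / 0.744587 = 0.708433
d₂ = d₁ − σ√T = 0.708433 − 0.744587 = -0.036154
N(d₁) = 0.760662,  N(d₂) = 0.485580,  e^(−rT) = 0.847260
E₀ = V₀·N(d₁) − D·e^(−rT)·N(d₂)
   = 192.0207·0.760662 − 176.4549·0.847260·0.485580 = 73.467108
B₀ = V₀ − E₀ = 192.0207 − 73.467108 = 118.553592
spread = −(1/T)·ln(B₀/D) − r = −(1/3.0694)·ln(118.553592/176.4549) − 0.0540 = 0.07556936
in basis points: 0.07556936 × 10⁴ = 755.6936 bp

spread=755.6936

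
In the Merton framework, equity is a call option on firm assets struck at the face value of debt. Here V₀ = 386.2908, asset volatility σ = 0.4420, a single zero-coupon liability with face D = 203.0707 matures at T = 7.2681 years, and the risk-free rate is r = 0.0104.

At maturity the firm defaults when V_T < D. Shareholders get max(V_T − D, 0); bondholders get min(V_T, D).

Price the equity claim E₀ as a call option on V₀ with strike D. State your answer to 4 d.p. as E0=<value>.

E0=247.0666

d₁ = [ln(V₀/D) + (r + σ²/2)T] / (σ√T)
   = [ln(386.2908/203.0707) + (0.0104 + 0.5·0.4420²)·7.2681] / (0.4420·√7.2681)
   = [0.643036 + 0.785551] / 1.191606 = 1.198875
d₂ = d₁ − σ√T = 1.198875 − 1.191606 = 0.007269
N(d₁) = 0.884712,  N(d₂) = 0.502900,  e^(−rT) = 0.927198
E₀ = V₀·N(d₁) − D·e^(−rT)·N(d₂)
   = 386.2908·0.884712 − 203.0707·0.927198·0.502900 = 247.066632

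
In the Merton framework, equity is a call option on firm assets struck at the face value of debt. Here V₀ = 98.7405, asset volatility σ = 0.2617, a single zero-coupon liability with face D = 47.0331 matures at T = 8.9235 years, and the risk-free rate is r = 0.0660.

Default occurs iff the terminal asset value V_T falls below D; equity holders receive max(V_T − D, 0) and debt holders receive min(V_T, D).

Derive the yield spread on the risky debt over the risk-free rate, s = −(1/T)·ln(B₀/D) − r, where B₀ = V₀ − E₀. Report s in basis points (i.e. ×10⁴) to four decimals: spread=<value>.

spread=29.6693

d₁ = [ln(V₀/D) + (r + σ²/2)T] / (σ√T)
   = [ln(98.7405/47.0331) + (0.0660 + 0.5·0.2617²)·8.9235] / (0.2617·√8.9235)
   = [0.741644 + 0.894522] / 0.781756 = 2.092936
d₂ = d₁ − σ√T = 2.092936 − 0.781756 = 1.311180
N(d₁) = 0.981823,  N(d₂) = 0.905102,  e^(−rT) = 0.554909
E₀ = V₀·N(d₁) − D·e^(−rT)·N(d₂)
   = 98.7405·0.981823 − 47.0331·0.554909·0.905102 = 73.323322
B₀ = V₀ − E₀ = 98.7405 − 73.323322 = 25.417178
spread = −(1/T)·ln(B₀/D) − r = −(1/8.9235)·ln(25.417178/47.0331) − 0.0660 = 0.00296693
in basis points: 0.00296693 × 10⁴ = 29.6693 bp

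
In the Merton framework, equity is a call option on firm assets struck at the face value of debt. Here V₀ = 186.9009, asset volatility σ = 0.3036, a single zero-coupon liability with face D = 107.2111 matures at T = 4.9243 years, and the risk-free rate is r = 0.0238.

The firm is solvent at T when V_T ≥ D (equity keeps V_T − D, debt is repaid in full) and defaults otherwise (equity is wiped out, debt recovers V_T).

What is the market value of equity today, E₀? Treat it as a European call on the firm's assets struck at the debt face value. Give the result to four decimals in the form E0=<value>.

d₁ = [ln(V₀/D) + (r + σ²/2)T] / (σ√T)
   = [ln(186.9009/107.2111) + (0.0238 + 0.5·0.3036²)·4.9243] / (0.3036·√4.9243)
   = [0.555779 + 0.344142] / 0.673712 = 1.335766
d₂ = d₁ − σ√T = 1.335766 − 0.673712 = 0.662054
N(d₁) = 0.909187,  N(d₂) = 0.746032,  e^(−rT) = 0.889409
E₀ = V₀·N(d₁) − D·e^(−rT)·N(d₂)
   = 186.9009·0.909187 − 107.2111·0.889409·0.746032 = 98.790404

E0=98.7904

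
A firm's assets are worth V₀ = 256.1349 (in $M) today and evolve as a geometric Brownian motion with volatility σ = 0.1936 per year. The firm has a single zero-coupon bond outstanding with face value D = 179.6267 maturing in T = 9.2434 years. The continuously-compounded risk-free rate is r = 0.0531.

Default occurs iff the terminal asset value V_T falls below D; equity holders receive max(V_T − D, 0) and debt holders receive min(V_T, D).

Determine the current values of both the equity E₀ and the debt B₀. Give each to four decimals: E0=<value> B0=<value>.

d₁ = [ln(V₀/D) + (r + σ²/2)T] / (σ√T)
   = [ln(256.1349/179.6267) + (0.0531 + 0.5·0.1936²)·9.2434] / (0.1936·√9.2434)
   = [0.354823 + 0.664050] / 0.588601 = 1.731008
d₂ = d₁ − σ√T = 1.731008 − 0.588601 = 1.142407
N(d₁) = 0.958275,  N(d₂) = 0.873358,  e^(−rT) = 0.612121
E₀ = V₀·N(d₁) − D·e^(−rT)·N(d₂)
   = 256.1349·0.958275 − 179.6267·0.612121·0.873358 = 149.419038
B₀ = V₀ − E₀ = 256.1349 − 149.419038 = 106.715862

E0=149.4190 B0=106.7159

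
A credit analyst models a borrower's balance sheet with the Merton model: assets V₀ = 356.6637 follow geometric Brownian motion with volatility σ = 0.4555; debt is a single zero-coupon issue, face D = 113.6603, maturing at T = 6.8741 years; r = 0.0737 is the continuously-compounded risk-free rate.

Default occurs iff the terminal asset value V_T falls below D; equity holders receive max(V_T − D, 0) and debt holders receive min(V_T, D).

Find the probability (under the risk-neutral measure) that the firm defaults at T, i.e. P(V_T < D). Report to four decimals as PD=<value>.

PD=0.2163

d₁ = [ln(V₀/D) + (r + σ²/2)T] / (σ√T)
   = [ln(356.6637/113.6603) + (0.0737 + 0.5·0.4555²)·6.8741] / (0.4555·√6.8741)
   = [1.143579 + 1.219741] / 1.194253 = 1.978911
d₂ = d₁ − σ√T = 1.978911 − 1.194253 = 0.784658
risk-neutral PD = N(−d₂) = N(-0.784658) = 0.216327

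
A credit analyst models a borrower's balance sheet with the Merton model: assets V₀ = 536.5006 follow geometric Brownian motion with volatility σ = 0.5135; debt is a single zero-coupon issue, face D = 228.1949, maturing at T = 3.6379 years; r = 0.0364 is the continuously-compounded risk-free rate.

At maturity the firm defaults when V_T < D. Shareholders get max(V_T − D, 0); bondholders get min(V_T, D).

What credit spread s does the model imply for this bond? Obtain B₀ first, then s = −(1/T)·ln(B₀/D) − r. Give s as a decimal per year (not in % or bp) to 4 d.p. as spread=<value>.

d₁ = [ln(V₀/D) + (r + σ²/2)T] / (σ√T)
   = [ln(536.5006/228.1949) + (0.0364 + 0.5·0.5135²)·3.6379] / (0.5135·√3.6379)
   = [0.854868 + 0.612044] / 0.979413 = 1.497746
d₂ = d₁ − σ√T = 1.497746 − 0.979413 = 0.518333
N(d₁) = 0.932900,  N(d₂) = 0.697887,  e^(−rT) = 0.875973
E₀ = V₀·N(d₁) − D·e^(−rT)·N(d₂)
   = 536.5006·0.932900 − 228.1949·0.875973·0.697887 = 360.999109
B₀ = V₀ − E₀ = 536.5006 − 360.999109 = 175.501491
spread = −(1/T)·ln(B₀/D) − r = −(1/3.6379)·ln(175.501491/228.1949) − 0.0364 = 0.03577146

spread=0.0358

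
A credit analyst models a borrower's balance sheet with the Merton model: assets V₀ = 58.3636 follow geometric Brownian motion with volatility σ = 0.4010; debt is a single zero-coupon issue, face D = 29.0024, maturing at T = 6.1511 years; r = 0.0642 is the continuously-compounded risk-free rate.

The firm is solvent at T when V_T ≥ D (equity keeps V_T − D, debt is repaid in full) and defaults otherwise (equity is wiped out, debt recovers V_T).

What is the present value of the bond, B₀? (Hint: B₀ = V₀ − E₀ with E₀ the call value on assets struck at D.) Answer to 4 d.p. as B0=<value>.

B0=17.4151

d₁ = [ln(V₀/D) + (r + σ²/2)T] / (σ√T)
   = [ln(58.3636/29.0024) + (0.0642 + 0.5·0.4010²)·6.1511] / (0.4010·√6.1511)
   = [0.699314 + 0.889452] / 0.994537 = 1.597494
d₂ = d₁ − σ√T = 1.597494 − 0.994537 = 0.602957
N(d₁) = 0.944922,  N(d₂) = 0.726731,  e^(−rT) = 0.673747
E₀ = V₀·N(d₁) − D·e^(−rT)·N(d₂)
   = 58.3636·0.944922 − 29.0024·0.673747·0.726731 = 40.948524
B₀ = V₀ − E₀ = 58.3636 − 40.948524 = 17.415076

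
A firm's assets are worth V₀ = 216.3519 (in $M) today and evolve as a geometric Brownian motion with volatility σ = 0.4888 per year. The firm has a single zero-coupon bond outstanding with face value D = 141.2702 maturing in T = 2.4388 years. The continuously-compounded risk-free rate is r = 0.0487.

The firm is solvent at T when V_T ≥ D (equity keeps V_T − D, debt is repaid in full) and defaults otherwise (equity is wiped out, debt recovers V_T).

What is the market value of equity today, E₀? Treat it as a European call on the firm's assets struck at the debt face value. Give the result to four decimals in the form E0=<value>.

E0=107.7399

d₁ = [ln(V₀/D) + (r + σ²/2)T] / (σ√T)
   = [ln(216.3519/141.2702) + (0.0487 + 0.5·0.4888²)·2.4388] / (0.4888·√2.4388)
   = [0.426232 + 0.410115] / 0.763342 = 1.095638
d₂ = d₁ − σ√T = 1.095638 − 0.763342 = 0.332296
N(d₁) = 0.863381,  N(d₂) = 0.630167,  e^(−rT) = 0.888012
E₀ = V₀·N(d₁) − D·e^(−rT)·N(d₂)
   = 216.3519·0.863381 − 141.2702·0.888012·0.630167 = 107.739944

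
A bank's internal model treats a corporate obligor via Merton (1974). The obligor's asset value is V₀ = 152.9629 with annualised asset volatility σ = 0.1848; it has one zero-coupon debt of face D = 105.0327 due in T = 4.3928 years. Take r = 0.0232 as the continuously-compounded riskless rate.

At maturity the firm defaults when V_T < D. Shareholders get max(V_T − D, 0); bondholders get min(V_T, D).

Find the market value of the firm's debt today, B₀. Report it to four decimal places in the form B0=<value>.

d₁ = [ln(V₀/D) + (r + σ²/2)T] / (σ√T)
   = [ln(152.9629/105.0327) + (0.0232 + 0.5·0.1848²)·4.3928] / (0.1848·√4.3928)
   = [0.375924 + 0.176922] / 0.387322 = 1.427353
d₂ = d₁ − σ√T = 1.427353 − 0.387322 = 1.040031
N(d₁) = 0.923261,  N(d₂) = 0.850837,  e^(−rT) = 0.903108
E₀ = V₀·N(d₁) − D·e^(−rT)·N(d₂)
   = 152.9629·0.923261 − 105.0327·0.903108·0.850837 = 60.517754
B₀ = V₀ − E₀ = 152.9629 − 60.517754 = 92.445146

B0=92.4451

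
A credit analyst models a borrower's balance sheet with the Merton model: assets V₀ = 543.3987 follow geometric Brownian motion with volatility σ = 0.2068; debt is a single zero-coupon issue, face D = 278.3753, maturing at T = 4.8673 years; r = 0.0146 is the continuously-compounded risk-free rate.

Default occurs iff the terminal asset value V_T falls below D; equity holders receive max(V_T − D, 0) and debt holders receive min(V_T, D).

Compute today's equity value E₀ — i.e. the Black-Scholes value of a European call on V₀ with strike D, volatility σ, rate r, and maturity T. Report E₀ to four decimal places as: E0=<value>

E0=287.8269

d₁ = [ln(V₀/D) + (r + σ²/2)T] / (σ√T)
   = [ln(543.3987/278.3753) + (0.0146 + 0.5·0.2068²)·4.8673] / (0.2068·√4.8673)
   = [0.668873 + 0.175141] / 0.456241 = 1.849928
d₂ = d₁ − σ√T = 1.849928 − 0.456241 = 1.393687
N(d₁) = 0.967838,  N(d₂) = 0.918294,  e^(−rT) = 0.931404
E₀ = V₀·N(d₁) − D·e^(−rT)·N(d₂)
   = 543.3987·0.967838 − 278.3753·0.931404·0.918294 = 287.826915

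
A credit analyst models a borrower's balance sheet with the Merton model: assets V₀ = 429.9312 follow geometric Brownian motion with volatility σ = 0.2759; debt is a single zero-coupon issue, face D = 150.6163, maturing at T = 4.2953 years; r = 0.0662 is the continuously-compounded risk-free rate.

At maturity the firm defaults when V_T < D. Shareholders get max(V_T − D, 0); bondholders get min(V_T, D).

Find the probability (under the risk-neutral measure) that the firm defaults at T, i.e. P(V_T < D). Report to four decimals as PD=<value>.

d₁ = [ln(V₀/D) + (r + σ²/2)T] / (σ√T)
   = [ln(429.9312/150.6163) + (0.0662 + 0.5·0.2759²)·4.2953] / (0.2759·√4.2953)
   = [1.048890 + 0.447830] / 0.571806 = 2.617532
d₂ = d₁ − σ√T = 2.617532 − 0.571806 = 2.045726
risk-neutral PD = N(−d₂) = N(-2.045726) = 0.020392

PD=0.0204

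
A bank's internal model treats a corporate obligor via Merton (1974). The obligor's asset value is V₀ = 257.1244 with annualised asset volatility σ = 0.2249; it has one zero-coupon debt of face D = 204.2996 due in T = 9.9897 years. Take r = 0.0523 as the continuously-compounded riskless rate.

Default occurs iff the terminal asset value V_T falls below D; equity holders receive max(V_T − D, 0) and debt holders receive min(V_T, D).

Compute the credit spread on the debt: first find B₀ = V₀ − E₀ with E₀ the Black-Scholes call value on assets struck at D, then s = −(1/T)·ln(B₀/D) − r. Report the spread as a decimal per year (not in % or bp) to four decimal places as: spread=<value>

spread=0.0077

d₁ = [ln(V₀/D) + (r + σ²/2)T] / (σ√T)
   = [ln(257.1244/204.2996) + (0.0523 + 0.5·0.2249²)·9.9897] / (0.2249·√9.9897)
   = [0.229972 + 0.775101] / 0.710830 = 1.413944
d₂ = d₁ − σ√T = 1.413944 − 0.710830 = 0.703114
N(d₁) = 0.921311,  N(d₂) = 0.759008,  e^(−rT) = 0.593059
E₀ = V₀·N(d₁) − D·e^(−rT)·N(d₂)
   = 257.1244·0.921311 − 204.2996·0.593059·0.759008 = 144.928813
B₀ = V₀ − E₀ = 257.1244 − 144.928813 = 112.195587
spread = −(1/T)·ln(B₀/D) − r = −(1/9.9897)·ln(112.195587/204.2996) − 0.0523 = 0.00769618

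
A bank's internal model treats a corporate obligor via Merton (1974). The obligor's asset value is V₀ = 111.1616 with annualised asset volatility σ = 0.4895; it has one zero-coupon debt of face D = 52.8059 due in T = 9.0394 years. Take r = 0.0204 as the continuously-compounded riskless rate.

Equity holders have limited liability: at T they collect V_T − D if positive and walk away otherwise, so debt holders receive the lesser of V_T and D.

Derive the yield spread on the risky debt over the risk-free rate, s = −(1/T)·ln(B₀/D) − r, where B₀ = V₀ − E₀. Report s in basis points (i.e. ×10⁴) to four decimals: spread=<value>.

spread=433.9466

d₁ = [ln(V₀/D) + (r + σ²/2)T] / (σ√T)
   = [ln(111.1616/52.8059) + (0.0204 + 0.5·0.4895²)·9.0394] / (0.4895·√9.0394)
   = [0.744362 + 1.267370] / 1.471711 = 1.366934
d₂ = d₁ − σ√T = 1.366934 − 1.471711 = -0.104776
N(d₁) = 0.914177,  N(d₂) = 0.458277,  e^(−rT) = 0.831600
E₀ = V₀·N(d₁) − D·e^(−rT)·N(d₂)
   = 111.1616·0.914177 − 52.8059·0.831600·0.458277 = 81.496909
B₀ = V₀ − E₀ = 111.1616 − 81.496909 = 29.664691
spread = −(1/T)·ln(B₀/D) − r = −(1/9.0394)·ln(29.664691/52.8059) − 0.0204 = 0.04339466
in basis points: 0.04339466 × 10⁴ = 433.9466 bp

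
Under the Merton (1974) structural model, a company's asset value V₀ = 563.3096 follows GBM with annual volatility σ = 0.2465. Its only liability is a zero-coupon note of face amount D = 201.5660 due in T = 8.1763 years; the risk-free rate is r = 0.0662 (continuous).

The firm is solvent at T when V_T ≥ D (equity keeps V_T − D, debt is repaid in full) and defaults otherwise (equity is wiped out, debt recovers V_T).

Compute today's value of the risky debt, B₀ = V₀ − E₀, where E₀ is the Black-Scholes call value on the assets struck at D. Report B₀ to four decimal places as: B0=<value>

d₁ = [ln(V₀/D) + (r + σ²/2)T] / (σ√T)
   = [ln(563.3096/201.5660) + (0.0662 + 0.5·0.2465²)·8.1763] / (0.2465·√8.1763)
   = [1.027713 + 0.789676] / 0.704848 = 2.578413
d₂ = d₁ − σ√T = 2.578413 − 0.704848 = 1.873565
N(d₁) = 0.995037,  N(d₂) = 0.969505,  e^(−rT) = 0.582008
E₀ = V₀·N(d₁) − D·e^(−rT)·N(d₂)
   = 563.3096·0.995037 − 201.5660·0.582008·0.969505 = 446.778482
B₀ = V₀ − E₀ = 563.3096 − 446.778482 = 116.531118

B0=116.5311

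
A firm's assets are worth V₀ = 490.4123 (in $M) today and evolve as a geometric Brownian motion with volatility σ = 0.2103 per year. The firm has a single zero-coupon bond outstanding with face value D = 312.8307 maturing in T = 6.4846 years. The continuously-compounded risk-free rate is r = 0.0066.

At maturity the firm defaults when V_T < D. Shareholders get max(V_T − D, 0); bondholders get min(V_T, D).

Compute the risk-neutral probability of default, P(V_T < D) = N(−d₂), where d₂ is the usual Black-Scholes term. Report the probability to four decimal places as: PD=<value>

PD=0.2573

d₁ = [ln(V₀/D) + (r + σ²/2)T] / (σ√T)
   = [ln(490.4123/312.8307) + (0.0066 + 0.5·0.2103²)·6.4846] / (0.2103·√6.4846)
   = [0.449584 + 0.186193] / 0.535526 = 1.187200
d₂ = d₁ − σ√T = 1.187200 − 0.535526 = 0.651674
risk-neutral PD = N(−d₂) = N(-0.651674) = 0.257306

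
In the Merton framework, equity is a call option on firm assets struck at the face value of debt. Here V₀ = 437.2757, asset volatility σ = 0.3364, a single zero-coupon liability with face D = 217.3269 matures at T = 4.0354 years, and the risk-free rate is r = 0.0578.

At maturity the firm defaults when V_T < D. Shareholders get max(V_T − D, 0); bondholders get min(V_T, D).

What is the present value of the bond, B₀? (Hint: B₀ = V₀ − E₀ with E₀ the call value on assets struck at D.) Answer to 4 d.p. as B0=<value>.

d₁ = [ln(V₀/D) + (r + σ²/2)T] / (σ√T)
   = [ln(437.2757/217.3269) + (0.0578 + 0.5·0.3364²)·4.0354] / (0.3364·√4.0354)
   = [0.699161 + 0.461579] / 0.675771 = 1.717654
d₂ = d₁ − σ√T = 1.717654 − 0.675771 = 1.041884
N(d₁) = 0.957070,  N(d₂) = 0.851267,  e^(−rT) = 0.791959
E₀ = V₀·N(d₁) − D·e^(−rT)·N(d₂)
   = 437.2757·0.957070 − 217.3269·0.791959·0.851267 = 271.988591
B₀ = V₀ − E₀ = 437.2757 − 271.988591 = 165.287109

B0=165.2871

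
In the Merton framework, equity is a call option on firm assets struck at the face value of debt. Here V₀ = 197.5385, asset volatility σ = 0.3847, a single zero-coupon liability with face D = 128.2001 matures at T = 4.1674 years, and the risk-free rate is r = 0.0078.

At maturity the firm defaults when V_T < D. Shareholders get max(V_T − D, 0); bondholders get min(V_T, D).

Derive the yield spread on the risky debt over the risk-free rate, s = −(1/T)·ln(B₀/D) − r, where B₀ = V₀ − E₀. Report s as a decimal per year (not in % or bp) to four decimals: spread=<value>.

spread=0.0426

d₁ = [ln(V₀/D) + (r + σ²/2)T] / (σ√T)
   = [ln(197.5385/128.2001) + (0.0078 + 0.5·0.3847²)·4.1674] / (0.3847·√4.1674)
   = [0.432341 + 0.340881] / 0.785335 = 0.984577
d₂ = d₁ − σ√T = 0.984577 − 0.785335 = 0.199242
N(d₁) = 0.837584,  N(d₂) = 0.578963,  e^(−rT) = 0.968017
E₀ = V₀·N(d₁) − D·e^(−rT)·N(d₂)
   = 197.5385·0.837584 − 128.2001·0.968017·0.578963 = 93.605818
B₀ = V₀ − E₀ = 197.5385 − 93.605818 = 103.932682
spread = −(1/T)·ln(B₀/D) − r = −(1/4.1674)·ln(103.932682/128.2001) − 0.0078 = 0.04255488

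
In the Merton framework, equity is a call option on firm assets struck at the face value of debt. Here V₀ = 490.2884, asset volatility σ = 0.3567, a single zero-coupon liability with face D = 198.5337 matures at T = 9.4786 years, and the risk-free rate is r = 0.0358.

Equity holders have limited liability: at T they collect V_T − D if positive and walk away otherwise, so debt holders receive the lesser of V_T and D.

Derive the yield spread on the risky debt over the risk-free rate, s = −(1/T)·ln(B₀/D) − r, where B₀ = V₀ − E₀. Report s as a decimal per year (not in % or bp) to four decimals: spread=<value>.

spread=0.0134

d₁ = [ln(V₀/D) + (r + σ²/2)T] / (σ√T)
   = [ln(490.2884/198.5337) + (0.0358 + 0.5·0.3567²)·9.4786] / (0.3567·√9.4786)
   = [0.904035 + 0.942338] / 1.098184 = 1.681296
d₂ = d₁ − σ√T = 1.681296 − 1.098184 = 0.583112
N(d₁) = 0.953647,  N(d₂) = 0.720091,  e^(−rT) = 0.712245
E₀ = V₀·N(d₁) − D·e^(−rT)·N(d₂)
   = 490.2884·0.953647 − 198.5337·0.712245·0.720091 = 365.738057
B₀ = V₀ − E₀ = 490.2884 − 365.738057 = 124.550343
spread = −(1/T)·ln(B₀/D) − r = −(1/9.4786)·ln(124.550343/198.5337) − 0.0358 = 0.01338963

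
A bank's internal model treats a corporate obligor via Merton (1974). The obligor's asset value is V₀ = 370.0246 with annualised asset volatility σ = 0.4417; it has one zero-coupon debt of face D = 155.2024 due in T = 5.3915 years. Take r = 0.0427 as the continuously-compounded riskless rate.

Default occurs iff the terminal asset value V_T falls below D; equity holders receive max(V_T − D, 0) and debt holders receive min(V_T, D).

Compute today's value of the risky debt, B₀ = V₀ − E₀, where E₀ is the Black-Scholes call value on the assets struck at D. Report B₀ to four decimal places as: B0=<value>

B0=108.6868

d₁ = [ln(V₀/D) + (r + σ²/2)T] / (σ√T)
   = [ln(370.0246/155.2024) + (0.0427 + 0.5·0.4417²)·5.3915] / (0.4417·√5.3915)
   = [0.868839 + 0.756155] / 1.025610 = 1.584418
d₂ = d₁ − σ√T = 1.584418 − 1.025610 = 0.558808
N(d₁) = 0.943451,  N(d₂) = 0.711853,  e^(−rT) = 0.794361
E₀ = V₀·N(d₁) − D·e^(−rT)·N(d₂)
   = 370.0246·0.943451 − 155.2024·0.794361·0.711853 = 261.337832
B₀ = V₀ − E₀ = 370.0246 − 261.337832 = 108.686768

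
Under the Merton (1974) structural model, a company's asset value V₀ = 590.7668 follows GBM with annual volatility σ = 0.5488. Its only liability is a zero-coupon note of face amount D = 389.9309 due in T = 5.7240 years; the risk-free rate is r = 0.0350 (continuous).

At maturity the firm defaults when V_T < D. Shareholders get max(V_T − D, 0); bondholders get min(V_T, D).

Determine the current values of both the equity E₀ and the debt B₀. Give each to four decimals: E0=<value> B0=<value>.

d₁ = [ln(V₀/D) + (r + σ²/2)T] / (σ√T)
   = [ln(590.7668/389.9309) + (0.0350 + 0.5·0.5488²)·5.7240] / (0.5488·√5.7240)
   = [0.415452 + 1.062321] / 1.312998 = 1.125496
d₂ = d₁ − σ√T = 1.125496 − 1.312998 = -0.187502
N(d₁) = 0.869810,  N(d₂) = 0.425634,  e^(−rT) = 0.818452
E₀ = V₀·N(d₁) − D·e^(−rT)·N(d₂)
   = 590.7668·0.869810 − 389.9309·0.818452·0.425634 = 378.018497
B₀ = V₀ − E₀ = 590.7668 − 378.018497 = 212.748303

E0=378.0185 B0=212.7483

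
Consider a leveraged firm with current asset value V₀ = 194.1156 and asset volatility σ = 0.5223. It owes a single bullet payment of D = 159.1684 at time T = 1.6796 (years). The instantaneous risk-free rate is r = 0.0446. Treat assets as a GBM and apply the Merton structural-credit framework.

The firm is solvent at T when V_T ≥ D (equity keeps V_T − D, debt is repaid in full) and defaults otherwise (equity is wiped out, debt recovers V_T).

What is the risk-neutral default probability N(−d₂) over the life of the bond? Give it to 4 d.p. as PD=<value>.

PD=0.4739

d₁ = [ln(V₀/D) + (r + σ²/2)T] / (σ√T)
   = [ln(194.1156/159.1684) + (0.0446 + 0.5·0.5223²)·1.6796] / (0.5223·√1.6796)
   = [0.198491 + 0.304005] / 0.676898 = 0.742352
d₂ = d₁ − σ√T = 0.742352 − 0.676898 = 0.065455
risk-neutral PD = N(−d₂) = N(-0.065455) = 0.473906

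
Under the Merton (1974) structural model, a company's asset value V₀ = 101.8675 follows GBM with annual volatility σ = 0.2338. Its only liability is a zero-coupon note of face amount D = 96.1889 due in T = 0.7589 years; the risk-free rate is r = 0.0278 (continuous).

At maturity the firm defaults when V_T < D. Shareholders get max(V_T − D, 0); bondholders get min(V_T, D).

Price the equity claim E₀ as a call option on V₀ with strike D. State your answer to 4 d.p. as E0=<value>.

d₁ = [ln(V₀/D) + (r + σ²/2)T] / (σ√T)
   = [ln(101.8675/96.1889) + (0.0278 + 0.5·0.2338²)·0.7589] / (0.2338·√0.7589)
   = [0.057359 + 0.041839] / 0.203675 = 0.487042
d₂ = d₁ − σ√T = 0.487042 − 0.203675 = 0.283367
N(d₁) = 0.686886,  N(d₂) = 0.611552,  e^(−rT) = 0.979124
E₀ = V₀·N(d₁) − D·e^(−rT)·N(d₂)
   = 101.8675·0.686886 − 96.1889·0.979124·0.611552 = 12.374824

E0=12.3748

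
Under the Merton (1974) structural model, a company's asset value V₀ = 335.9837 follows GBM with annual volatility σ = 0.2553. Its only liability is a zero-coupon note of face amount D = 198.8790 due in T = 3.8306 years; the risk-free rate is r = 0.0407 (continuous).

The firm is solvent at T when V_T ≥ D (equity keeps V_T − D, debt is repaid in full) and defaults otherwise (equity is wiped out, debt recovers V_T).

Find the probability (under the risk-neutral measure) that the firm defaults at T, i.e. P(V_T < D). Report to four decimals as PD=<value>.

d₁ = [ln(V₀/D) + (r + σ²/2)T] / (σ√T)
   = [ln(335.9837/198.8790) + (0.0407 + 0.5·0.2553²)·3.8306] / (0.2553·√3.8306)
   = [0.524366 + 0.280741] / 0.499671 = 1.611274
d₂ = d₁ − σ√T = 1.611274 − 0.499671 = 1.111603
risk-neutral PD = N(−d₂) = N(-1.111603) = 0.133154

PD=0.1332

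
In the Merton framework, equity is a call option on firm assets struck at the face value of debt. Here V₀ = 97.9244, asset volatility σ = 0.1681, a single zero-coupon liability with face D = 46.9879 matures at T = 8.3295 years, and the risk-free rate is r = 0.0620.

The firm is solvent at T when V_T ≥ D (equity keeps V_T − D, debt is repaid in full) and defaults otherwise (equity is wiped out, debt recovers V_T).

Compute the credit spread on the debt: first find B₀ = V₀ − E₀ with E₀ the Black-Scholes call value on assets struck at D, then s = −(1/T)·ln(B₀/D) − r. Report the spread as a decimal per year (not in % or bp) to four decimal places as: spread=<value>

d₁ = [ln(V₀/D) + (r + σ²/2)T] / (σ√T)
   = [ln(97.9244/46.9879) + (0.0620 + 0.5·0.1681²)·8.3295] / (0.1681·√8.3295)
   = [0.734306 + 0.634115] / 0.485151 = 2.820606
d₂ = d₁ − σ√T = 2.820606 − 0.485151 = 2.335455
N(d₁) = 0.997603,  N(d₂) = 0.990240,  e^(−rT) = 0.596647
E₀ = V₀·N(d₁) − D·e^(−rT)·N(d₂)
   = 97.9244·0.997603 − 46.9879·0.596647·0.990240 = 69.928121
B₀ = V₀ − E₀ = 97.9244 − 69.928121 = 27.996279
spread = −(1/T)·ln(B₀/D) − r = −(1/8.3295)·ln(27.996279/46.9879) − 0.0620 = 0.00016682

spread=0.0002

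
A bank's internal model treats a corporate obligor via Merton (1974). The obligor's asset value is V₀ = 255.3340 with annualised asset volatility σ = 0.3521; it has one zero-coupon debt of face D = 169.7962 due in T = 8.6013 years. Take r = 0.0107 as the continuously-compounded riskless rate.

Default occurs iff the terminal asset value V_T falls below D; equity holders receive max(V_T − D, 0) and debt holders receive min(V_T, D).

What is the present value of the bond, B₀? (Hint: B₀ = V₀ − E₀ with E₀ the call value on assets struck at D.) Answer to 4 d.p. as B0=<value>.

d₁ = [ln(V₀/D) + (r + σ²/2)T] / (σ√T)
   = [ln(255.3340/169.7962) + (0.0107 + 0.5·0.3521²)·8.6013] / (0.3521·√8.6013)
   = [0.407974 + 0.625204] / 1.032638 = 1.000523
d₂ = d₁ − σ√T = 1.000523 − 1.032638 = -0.032115
N(d₁) = 0.841471,  N(d₂) = 0.487190,  e^(−rT) = 0.912074
E₀ = V₀·N(d₁) − D·e^(−rT)·N(d₂)
   = 255.3340·0.841471 − 169.7962·0.912074·0.487190 = 139.406667
B₀ = V₀ − E₀ = 255.3340 − 139.406667 = 115.927333

B0=115.9273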